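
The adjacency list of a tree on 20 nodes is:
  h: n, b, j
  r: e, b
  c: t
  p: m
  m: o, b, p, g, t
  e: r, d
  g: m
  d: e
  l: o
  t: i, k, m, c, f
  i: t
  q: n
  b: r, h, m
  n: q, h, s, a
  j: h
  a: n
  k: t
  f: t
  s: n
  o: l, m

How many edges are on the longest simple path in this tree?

6

A longest path is a - n - h - b - m - t - f, with 6 edges.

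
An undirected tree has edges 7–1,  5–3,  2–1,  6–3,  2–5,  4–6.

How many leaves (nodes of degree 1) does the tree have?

2

Degree-1 nodes: 4, 7 — 2 of them.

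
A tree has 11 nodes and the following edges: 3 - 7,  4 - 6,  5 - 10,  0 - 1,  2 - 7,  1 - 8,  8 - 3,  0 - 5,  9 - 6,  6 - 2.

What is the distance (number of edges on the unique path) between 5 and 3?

4

5–0–1–8–3: 4 edges.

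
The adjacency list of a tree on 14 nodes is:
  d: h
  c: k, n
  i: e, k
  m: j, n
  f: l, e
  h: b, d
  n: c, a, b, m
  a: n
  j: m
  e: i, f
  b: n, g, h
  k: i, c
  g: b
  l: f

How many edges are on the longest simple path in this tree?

9

A longest path is d–h–b–n–c–k–i–e–f–l, with 9 edges.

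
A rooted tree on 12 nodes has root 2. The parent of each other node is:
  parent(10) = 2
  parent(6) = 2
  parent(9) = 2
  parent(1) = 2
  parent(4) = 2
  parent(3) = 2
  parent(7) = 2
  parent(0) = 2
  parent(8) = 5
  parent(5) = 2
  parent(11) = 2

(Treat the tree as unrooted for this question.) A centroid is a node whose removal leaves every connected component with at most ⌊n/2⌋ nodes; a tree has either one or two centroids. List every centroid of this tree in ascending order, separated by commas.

Removing 2 splits the tree into components of sizes 2, 1, 1, 1, 1, 1, 1, 1, 1, 1; the largest is 2 ≤ ⌊12/2⌋ = 6.
No neighbour of 2 does as well, so 2 is the unique centroid.

2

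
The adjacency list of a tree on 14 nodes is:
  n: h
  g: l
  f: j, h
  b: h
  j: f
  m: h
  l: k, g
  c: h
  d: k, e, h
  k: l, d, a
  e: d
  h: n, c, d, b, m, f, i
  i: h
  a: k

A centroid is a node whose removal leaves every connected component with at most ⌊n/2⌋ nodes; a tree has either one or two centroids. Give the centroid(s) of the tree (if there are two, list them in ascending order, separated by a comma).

Delete h: the remaining components have sizes 6, 2, 1, 1, 1, 1, 1. Max 6 ≤ 7, so h is a centroid.
Every other node leaves some component of size > 7, so the centroid is unique.

h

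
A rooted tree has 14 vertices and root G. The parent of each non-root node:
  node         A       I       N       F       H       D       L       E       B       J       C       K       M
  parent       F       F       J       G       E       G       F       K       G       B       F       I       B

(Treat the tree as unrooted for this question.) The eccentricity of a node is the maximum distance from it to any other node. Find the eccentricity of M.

A farthest node from M is H.
The path M–B–G–F–I–K–E–H has 7 edges.

7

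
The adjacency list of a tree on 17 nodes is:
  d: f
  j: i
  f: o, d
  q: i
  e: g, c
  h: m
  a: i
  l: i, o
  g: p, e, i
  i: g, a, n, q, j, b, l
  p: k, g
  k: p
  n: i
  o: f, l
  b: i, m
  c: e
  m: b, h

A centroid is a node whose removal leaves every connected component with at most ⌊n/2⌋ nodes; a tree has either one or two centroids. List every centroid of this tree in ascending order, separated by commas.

i

Delete i: the remaining components have sizes 5, 4, 3, 1, 1, 1, 1. Max 5 ≤ 8, so i is a centroid.
Every other node leaves some component of size > 8, so the centroid is unique.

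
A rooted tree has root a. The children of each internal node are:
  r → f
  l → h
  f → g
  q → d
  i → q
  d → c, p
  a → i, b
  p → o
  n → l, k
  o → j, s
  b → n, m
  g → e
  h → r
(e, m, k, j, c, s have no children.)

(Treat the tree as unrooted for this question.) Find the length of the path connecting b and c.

b–a–i–q–d–c: 5 edges.

5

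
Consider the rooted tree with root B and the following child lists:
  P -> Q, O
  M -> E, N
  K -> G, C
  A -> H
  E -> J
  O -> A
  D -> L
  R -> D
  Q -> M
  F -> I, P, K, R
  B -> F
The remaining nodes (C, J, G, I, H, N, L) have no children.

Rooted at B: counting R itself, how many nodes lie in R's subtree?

3

Descendants of R (including itself): R, D, L. That's 3.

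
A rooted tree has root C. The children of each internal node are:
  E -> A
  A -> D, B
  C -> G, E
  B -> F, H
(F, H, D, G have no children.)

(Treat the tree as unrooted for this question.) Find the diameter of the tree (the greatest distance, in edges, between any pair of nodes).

5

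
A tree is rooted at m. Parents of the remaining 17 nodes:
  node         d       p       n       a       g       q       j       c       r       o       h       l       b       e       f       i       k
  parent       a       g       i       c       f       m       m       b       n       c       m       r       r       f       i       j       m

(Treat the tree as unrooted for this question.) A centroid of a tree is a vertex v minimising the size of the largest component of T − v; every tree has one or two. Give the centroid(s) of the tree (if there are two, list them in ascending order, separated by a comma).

If i is removed the pieces have sizes 8, 5, 4, all ≤ ⌊18/2⌋ = 9.
No neighbour of i does as well, so i is the unique centroid.

i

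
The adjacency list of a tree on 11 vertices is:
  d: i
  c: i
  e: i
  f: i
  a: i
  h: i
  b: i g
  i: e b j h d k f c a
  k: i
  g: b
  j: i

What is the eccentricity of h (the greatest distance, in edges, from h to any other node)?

Distances from h peak at 3, attained at g.
h – i – b – g

3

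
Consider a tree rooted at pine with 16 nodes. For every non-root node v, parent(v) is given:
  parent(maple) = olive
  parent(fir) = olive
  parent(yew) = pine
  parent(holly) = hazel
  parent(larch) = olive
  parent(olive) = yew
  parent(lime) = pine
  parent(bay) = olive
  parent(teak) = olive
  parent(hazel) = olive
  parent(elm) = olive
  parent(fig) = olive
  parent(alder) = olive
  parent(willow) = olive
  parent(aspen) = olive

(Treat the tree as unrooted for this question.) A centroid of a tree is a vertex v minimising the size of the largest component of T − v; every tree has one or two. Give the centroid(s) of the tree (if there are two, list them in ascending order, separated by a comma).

If olive is removed the pieces have sizes 3, 2, 1, 1, 1, 1, 1, 1, 1, 1, 1, 1, all ≤ ⌊16/2⌋ = 8.
No neighbour of olive does as well, so olive is the unique centroid.

olive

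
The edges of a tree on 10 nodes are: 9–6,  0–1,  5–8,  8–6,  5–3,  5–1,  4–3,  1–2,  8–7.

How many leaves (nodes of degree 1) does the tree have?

5

The leaves are 0, 2, 4, 7, 9.
That is 5 leaves.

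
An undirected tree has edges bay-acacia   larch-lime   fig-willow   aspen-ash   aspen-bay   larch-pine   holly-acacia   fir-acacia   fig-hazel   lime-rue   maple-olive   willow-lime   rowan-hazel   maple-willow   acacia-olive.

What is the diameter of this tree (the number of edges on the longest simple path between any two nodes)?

Starting from ash, a farthest node is rowan at distance 9.
One longest path: ash – aspen – bay – acacia – olive – maple – willow – fig – hazel – rowan.
So the diameter is 9.

9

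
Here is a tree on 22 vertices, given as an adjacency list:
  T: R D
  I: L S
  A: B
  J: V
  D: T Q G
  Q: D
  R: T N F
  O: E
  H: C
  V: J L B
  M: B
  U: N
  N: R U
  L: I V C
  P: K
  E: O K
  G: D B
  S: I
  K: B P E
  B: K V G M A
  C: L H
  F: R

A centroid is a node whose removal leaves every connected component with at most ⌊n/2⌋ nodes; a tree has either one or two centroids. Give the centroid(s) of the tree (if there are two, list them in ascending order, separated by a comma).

Delete B: the remaining components have sizes 8, 7, 4, 1, 1. Max 8 ≤ 11, so B is a centroid.
No neighbour of B does as well, so B is the unique centroid.

B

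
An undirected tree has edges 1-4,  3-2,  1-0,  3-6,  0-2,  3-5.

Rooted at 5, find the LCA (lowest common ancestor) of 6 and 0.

3

Ancestors of 6 (toward the root): 6, 3, 5.
Ancestors of 0: 0, 2, 3, 5.
The deepest node appearing in both lists is 3.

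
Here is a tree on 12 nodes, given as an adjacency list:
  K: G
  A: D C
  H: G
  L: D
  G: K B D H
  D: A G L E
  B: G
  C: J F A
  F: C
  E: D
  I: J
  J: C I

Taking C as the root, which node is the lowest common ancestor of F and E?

C

Path F→root: F C; path E→root: E D A C.
First common node: C.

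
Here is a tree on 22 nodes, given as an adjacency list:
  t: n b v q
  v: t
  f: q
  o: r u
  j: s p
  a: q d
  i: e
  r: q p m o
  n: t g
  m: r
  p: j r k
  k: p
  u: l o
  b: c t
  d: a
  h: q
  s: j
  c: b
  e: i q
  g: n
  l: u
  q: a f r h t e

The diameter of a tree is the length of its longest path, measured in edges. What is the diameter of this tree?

7

BFS from s reaches g last, at distance 7; BFS from g confirms no node is farther.
Path: s – j – p – r – q – t – n – g.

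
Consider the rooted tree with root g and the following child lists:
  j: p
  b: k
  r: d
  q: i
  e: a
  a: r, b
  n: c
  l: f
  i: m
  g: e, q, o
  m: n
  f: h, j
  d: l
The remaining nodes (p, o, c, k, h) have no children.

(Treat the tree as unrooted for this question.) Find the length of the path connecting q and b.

Walking from q: q–g–e–a–b. Length 4.

4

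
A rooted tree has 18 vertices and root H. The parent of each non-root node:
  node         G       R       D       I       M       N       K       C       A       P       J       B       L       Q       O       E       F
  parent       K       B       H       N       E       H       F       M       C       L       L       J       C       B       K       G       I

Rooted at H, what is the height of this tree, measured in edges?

12

A deepest node is R, reached by H-N-I-F-K-G-E-M-C-L-J-B-R.
That path has 12 edges, so the height is 12.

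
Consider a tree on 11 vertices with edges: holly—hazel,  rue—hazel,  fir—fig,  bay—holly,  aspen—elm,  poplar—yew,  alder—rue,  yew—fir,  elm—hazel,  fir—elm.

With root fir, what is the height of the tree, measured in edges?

The longest root-to-leaf path is fir–elm–hazel–holly–bay (4 edges).

4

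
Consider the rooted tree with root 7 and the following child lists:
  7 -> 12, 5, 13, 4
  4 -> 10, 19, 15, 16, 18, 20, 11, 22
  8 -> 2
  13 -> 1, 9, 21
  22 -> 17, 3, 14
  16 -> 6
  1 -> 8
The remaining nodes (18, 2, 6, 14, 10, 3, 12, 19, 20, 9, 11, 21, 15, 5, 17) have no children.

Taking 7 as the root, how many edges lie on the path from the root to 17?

7 – 4 – 22 – 17 — 3 edges.

3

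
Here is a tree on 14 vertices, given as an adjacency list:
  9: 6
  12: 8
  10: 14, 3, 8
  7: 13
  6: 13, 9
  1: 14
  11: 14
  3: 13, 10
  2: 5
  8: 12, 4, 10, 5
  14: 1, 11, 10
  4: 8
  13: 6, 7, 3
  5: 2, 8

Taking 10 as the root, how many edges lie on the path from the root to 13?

Climbing from 13 to the root: 13 → 3 → 10. That's 2 steps.

2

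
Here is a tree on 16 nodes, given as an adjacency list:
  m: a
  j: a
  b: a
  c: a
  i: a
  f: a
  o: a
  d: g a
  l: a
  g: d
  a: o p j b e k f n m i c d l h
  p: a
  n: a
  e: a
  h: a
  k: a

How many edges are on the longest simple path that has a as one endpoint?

2

Distances from a peak at 2, attained at g.
a-d-g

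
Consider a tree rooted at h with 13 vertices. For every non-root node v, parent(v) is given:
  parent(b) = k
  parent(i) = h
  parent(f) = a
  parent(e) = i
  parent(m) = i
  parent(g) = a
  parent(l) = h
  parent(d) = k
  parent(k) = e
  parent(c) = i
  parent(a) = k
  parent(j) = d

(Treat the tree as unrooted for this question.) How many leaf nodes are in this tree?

The leaves are b, c, f, g, j, l, m.
That is 7 leaves.

7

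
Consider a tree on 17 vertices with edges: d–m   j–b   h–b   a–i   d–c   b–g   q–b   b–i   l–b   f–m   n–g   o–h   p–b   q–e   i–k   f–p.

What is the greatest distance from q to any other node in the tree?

6

Distances from q peak at 6, attained at c.
q-b-p-f-m-d-c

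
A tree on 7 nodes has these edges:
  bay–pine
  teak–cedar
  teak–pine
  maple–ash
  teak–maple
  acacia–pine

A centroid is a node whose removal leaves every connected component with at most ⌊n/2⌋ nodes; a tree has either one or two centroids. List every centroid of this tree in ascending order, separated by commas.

teak

Delete teak: the remaining components have sizes 3, 2, 1. Max 3 ≤ 3, so teak is a centroid.
No neighbour of teak does as well, so teak is the unique centroid.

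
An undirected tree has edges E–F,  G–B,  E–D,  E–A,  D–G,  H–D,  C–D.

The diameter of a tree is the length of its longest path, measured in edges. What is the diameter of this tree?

4

BFS from A reaches B last, at distance 4; BFS from B confirms no node is farther.
Path: A – E – D – G – B.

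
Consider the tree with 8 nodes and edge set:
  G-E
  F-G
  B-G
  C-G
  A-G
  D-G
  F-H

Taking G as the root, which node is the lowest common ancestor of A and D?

G

A's ancestor chain is A, G and D's is D, G; they first meet at G.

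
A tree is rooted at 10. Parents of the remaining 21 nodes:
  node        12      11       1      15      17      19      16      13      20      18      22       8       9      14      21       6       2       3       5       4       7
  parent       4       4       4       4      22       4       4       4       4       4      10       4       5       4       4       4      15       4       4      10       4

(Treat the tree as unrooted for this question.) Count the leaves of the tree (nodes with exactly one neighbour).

Degree-1 nodes: 1, 2, 3, 6, 7, 8, 9, 11, 12, 13, 14, 16, 17, 18, 19, 20, 21 — 17 of them.

17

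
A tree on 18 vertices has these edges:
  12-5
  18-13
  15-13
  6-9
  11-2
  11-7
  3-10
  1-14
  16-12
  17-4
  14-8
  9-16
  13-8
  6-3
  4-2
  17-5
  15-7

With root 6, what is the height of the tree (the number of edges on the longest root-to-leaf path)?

14

1 sits deepest: 6–9–16–12–5–17–4–2–11–7–15–13–8–14–1 — 14 edges from the root.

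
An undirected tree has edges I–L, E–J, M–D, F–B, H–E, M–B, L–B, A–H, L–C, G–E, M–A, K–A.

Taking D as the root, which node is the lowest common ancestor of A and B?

M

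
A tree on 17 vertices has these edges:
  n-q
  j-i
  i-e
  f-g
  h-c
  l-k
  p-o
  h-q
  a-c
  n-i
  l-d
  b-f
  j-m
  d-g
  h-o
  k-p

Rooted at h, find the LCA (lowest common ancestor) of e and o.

h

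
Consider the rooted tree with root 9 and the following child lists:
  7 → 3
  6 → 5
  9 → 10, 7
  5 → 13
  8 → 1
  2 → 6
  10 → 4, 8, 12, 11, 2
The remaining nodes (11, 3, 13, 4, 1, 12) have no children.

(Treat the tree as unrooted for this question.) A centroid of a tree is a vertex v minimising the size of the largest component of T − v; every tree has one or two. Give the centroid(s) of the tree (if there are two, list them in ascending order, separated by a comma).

10

If 10 is removed the pieces have sizes 4, 3, 2, 1, 1, 1, all ≤ ⌊13/2⌋ = 6.
No neighbour of 10 does as well, so 10 is the unique centroid.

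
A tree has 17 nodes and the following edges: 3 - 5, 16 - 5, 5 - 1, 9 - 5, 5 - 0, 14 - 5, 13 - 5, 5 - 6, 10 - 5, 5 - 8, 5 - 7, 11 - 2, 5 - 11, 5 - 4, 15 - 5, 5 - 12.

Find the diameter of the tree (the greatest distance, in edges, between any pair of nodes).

A longest path is 2 - 11 - 5 - 0, with 3 edges.

3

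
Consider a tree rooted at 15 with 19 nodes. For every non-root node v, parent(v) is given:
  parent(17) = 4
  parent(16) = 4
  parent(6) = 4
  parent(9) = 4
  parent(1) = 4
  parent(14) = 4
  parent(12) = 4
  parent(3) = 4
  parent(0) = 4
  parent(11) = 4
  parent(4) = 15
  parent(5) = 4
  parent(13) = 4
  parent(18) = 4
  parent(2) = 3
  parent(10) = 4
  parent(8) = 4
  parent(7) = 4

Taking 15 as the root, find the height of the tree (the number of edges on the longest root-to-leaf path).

A deepest node is 2, reached by 15-4-3-2.
That path has 3 edges, so the height is 3.

3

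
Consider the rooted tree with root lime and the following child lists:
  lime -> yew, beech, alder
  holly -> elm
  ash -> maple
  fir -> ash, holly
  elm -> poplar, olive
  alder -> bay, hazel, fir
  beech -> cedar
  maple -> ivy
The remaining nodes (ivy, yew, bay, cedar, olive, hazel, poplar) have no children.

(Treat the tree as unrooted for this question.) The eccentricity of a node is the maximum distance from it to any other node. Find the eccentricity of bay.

5

A farthest node from bay is poplar (olive, ivy also at distance 5).
The path bay–alder–fir–holly–elm–poplar has 5 edges.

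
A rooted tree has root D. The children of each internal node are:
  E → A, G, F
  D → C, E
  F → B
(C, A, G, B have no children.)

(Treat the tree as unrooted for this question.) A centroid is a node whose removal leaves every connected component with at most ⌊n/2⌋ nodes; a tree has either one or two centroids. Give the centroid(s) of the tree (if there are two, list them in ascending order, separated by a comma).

E

If E is removed the pieces have sizes 2, 2, 1, 1, all ≤ ⌊7/2⌋ = 3.
No neighbour of E does as well, so E is the unique centroid.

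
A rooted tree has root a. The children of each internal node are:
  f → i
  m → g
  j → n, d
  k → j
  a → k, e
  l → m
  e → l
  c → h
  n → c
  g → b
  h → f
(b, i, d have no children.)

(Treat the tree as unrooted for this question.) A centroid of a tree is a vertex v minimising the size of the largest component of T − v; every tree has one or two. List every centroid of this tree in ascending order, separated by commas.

If j is removed the pieces have sizes 7, 5, 1, all ≤ ⌊14/2⌋ = 7.
Its neighbour k also leaves a largest component of size 7, so both are centroids.

j, k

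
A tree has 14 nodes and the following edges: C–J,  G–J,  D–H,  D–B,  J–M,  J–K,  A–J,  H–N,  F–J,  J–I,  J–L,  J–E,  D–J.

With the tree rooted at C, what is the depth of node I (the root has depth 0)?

2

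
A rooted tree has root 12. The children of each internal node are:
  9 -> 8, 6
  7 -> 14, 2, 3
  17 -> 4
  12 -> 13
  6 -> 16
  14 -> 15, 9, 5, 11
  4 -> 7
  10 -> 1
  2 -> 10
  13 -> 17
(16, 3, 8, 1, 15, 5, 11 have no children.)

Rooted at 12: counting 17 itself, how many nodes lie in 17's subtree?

15

17's subtree: {17, 4, 7, 2, 3, 14, 10, 15, 9, 5, 11, 1, 6, 8, 16}, size 15.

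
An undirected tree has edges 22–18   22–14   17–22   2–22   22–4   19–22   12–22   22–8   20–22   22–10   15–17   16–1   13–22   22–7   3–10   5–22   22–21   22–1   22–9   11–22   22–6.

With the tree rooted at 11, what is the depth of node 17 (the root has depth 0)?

Climbing from 17 to the root: 17 – 22 – 11. That's 2 steps.

2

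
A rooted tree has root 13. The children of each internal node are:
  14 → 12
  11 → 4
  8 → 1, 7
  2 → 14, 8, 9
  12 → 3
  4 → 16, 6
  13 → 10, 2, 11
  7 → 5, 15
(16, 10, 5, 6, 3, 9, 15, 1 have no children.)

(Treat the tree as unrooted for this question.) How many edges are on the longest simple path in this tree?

7

Starting from 15, a farthest node is 6 at distance 7.
One longest path: 15 – 7 – 8 – 2 – 13 – 11 – 4 – 6.
So the diameter is 7.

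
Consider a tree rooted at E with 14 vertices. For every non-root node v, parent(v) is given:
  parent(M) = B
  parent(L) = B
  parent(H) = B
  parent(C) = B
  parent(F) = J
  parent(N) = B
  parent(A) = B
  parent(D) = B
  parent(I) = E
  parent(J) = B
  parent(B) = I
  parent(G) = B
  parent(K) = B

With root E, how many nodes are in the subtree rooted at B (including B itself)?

12

The subtree rooted at B contains: B, J, K, M, D, L, A, H, C, G, N, F — 12 nodes.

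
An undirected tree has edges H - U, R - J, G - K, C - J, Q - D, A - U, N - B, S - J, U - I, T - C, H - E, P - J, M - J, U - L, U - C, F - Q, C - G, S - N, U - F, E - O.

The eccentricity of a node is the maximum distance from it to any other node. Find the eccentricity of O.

8

The node farthest from O is B, via O–E–H–U–C–J–S–N–B — 8 edges.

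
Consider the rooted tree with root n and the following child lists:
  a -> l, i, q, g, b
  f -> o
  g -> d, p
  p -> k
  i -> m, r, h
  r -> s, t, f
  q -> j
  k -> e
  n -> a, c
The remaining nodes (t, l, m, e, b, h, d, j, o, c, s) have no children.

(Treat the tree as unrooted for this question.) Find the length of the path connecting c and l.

3

Walking from c: c - n - a - l. Length 3.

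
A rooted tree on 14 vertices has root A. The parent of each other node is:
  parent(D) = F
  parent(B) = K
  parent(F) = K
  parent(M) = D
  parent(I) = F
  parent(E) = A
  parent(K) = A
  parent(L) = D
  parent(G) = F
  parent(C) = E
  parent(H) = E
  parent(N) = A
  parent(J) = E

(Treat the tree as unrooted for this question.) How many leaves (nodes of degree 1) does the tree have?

The leaves are B, C, G, H, I, J, L, M, N.
That is 9 leaves.

9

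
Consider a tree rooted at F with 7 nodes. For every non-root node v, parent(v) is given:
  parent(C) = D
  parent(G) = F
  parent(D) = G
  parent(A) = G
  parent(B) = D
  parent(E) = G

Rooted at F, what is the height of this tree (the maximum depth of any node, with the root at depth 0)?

C sits deepest: F → G → D → C — 3 edges from the root.

3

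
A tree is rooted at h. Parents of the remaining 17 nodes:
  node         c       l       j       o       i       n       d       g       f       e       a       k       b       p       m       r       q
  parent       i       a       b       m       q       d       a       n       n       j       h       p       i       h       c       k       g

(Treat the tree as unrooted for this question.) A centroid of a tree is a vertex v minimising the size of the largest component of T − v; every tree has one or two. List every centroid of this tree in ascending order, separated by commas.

g, n

Delete g: the remaining components have sizes 9, 8. Max 9 ≤ 9, so g is a centroid.
n is adjacent to g and is also a centroid (the largest component after removing it is likewise 9).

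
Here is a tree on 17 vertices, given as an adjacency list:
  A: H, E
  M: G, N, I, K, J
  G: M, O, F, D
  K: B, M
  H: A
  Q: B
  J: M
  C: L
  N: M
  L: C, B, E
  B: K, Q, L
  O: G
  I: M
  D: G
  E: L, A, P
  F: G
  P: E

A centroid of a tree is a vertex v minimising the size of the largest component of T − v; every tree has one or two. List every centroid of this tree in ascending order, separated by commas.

If K is removed the pieces have sizes 8, 8, all ≤ ⌊17/2⌋ = 8.
Every other node leaves some component of size > 8, so the centroid is unique.

K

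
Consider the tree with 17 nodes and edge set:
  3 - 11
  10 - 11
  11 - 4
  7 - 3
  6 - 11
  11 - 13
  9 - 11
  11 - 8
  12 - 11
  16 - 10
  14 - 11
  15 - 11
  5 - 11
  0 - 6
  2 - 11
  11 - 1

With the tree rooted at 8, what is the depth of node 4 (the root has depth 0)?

2

Climbing from 4 to the root: 4 → 11 → 8. That's 2 steps.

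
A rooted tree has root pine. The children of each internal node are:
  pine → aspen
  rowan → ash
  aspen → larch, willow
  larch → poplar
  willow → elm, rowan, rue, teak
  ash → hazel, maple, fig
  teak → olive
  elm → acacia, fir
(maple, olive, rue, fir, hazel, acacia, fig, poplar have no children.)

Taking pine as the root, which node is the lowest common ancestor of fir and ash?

Path fir→root: fir elm willow aspen pine; path ash→root: ash rowan willow aspen pine.
First common node: willow.

willow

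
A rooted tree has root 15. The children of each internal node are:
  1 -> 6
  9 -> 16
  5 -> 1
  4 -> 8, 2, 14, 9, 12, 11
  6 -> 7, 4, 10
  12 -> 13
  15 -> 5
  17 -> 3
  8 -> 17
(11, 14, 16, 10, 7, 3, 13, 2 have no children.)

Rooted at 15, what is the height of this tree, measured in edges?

7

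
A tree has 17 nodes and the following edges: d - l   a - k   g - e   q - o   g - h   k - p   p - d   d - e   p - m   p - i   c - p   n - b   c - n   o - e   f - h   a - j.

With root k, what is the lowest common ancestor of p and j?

k

p's ancestor chain is p, k and j's is j, a, k; they first meet at k.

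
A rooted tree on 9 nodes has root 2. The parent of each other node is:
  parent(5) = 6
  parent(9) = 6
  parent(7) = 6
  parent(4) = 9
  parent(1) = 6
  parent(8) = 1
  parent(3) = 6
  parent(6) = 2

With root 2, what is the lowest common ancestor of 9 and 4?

9's ancestor chain is 9, 6, 2 and 4's is 4, 9, 6, 2; they first meet at 9.

9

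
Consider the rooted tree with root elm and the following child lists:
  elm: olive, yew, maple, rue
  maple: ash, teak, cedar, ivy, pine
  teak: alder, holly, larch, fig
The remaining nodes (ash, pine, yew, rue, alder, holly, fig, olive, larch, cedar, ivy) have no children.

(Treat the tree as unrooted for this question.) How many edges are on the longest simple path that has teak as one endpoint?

The node farthest from teak is olive (rue, yew also at distance 3), via teak–maple–elm–olive — 3 edges.

3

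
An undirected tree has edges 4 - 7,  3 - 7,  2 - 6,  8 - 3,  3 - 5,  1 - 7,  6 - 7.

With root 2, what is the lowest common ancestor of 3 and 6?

6

Path 3→root: 3 7 6 2; path 6→root: 6 2.
First common node: 6.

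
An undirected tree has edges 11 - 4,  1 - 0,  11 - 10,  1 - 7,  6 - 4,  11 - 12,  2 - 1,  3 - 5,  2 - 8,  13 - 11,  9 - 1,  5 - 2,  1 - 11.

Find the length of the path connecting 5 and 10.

5 – 2 – 1 – 11 – 10: 4 edges.

4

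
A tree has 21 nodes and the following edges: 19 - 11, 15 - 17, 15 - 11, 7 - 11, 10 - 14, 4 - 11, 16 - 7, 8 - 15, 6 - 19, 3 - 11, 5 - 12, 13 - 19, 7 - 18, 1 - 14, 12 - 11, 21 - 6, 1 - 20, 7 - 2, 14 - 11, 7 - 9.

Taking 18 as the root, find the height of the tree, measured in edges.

The longest root-to-leaf path is 18-7-11-14-1-20 (5 edges).

5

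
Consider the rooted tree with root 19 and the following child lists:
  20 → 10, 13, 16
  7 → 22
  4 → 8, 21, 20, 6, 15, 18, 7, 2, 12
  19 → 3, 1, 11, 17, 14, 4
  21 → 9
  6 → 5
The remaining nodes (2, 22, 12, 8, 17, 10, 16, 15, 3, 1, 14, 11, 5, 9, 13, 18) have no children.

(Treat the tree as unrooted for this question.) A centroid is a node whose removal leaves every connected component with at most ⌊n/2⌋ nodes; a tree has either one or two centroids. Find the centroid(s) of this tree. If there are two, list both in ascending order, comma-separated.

4

Removing 4 splits the tree into components of sizes 6, 4, 2, 2, 2, 1, 1, 1, 1, 1; the largest is 6 ≤ ⌊22/2⌋ = 11.
No neighbour of 4 does as well, so 4 is the unique centroid.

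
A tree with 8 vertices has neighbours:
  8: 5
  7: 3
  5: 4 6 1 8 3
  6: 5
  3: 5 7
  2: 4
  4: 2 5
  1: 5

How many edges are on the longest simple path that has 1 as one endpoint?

The node farthest from 1 is 2 (7 also at distance 3), via 1 – 5 – 4 – 2 — 3 edges.

3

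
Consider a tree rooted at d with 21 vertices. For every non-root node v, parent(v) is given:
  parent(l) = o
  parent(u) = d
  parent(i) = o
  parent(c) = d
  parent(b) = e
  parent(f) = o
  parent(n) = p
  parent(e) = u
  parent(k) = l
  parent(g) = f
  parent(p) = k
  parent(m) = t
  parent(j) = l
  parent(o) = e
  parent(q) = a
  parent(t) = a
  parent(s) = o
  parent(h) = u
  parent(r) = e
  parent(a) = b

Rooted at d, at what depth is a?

4

Climbing from a to the root: a → b → e → u → d. That's 4 steps.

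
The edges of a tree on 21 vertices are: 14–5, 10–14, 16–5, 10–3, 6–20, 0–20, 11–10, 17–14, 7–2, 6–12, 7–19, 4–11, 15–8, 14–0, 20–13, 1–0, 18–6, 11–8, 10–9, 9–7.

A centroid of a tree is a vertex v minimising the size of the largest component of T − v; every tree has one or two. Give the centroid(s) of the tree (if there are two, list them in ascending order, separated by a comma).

14

If 14 is removed the pieces have sizes 10, 7, 2, 1, all ≤ ⌊21/2⌋ = 10.
Every other node leaves some component of size > 10, so the centroid is unique.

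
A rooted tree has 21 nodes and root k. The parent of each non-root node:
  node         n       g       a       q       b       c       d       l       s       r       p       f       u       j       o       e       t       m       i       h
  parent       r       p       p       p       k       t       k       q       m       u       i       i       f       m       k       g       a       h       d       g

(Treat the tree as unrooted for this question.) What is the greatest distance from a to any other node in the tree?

A farthest node from a is n.
The path a–p–i–f–u–r–n has 6 edges.

6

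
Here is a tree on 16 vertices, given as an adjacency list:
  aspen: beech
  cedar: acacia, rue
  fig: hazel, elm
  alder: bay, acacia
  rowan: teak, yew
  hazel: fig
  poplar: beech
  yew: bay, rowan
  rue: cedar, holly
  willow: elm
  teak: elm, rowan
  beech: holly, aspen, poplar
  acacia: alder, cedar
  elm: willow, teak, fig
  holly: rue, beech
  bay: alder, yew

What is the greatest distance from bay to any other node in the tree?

A farthest node from bay is aspen (poplar also at distance 7).
The path bay–alder–acacia–cedar–rue–holly–beech–aspen has 7 edges.

7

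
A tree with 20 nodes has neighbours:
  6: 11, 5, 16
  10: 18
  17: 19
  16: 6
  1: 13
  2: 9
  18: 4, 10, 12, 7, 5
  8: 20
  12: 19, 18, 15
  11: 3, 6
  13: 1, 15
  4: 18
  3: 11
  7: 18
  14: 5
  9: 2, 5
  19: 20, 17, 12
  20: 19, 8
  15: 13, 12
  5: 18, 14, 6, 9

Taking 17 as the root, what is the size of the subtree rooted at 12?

16

12's subtree: {12, 18, 15, 5, 7, 4, 10, 13, 9, 6, 14, 1, 2, 11, 16, 3}, size 16.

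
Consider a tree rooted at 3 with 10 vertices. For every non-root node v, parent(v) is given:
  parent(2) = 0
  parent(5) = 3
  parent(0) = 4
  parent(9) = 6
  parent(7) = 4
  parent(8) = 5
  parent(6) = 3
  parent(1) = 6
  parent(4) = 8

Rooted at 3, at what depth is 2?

5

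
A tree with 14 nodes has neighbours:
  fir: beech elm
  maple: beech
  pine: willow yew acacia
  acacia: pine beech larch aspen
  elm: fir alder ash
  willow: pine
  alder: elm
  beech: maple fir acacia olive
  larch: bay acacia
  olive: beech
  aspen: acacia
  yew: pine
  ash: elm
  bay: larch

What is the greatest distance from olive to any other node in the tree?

Distances from olive peak at 4, attained at yew (willow, alder, ash, bay also at distance 4).
olive – beech – acacia – pine – yew

4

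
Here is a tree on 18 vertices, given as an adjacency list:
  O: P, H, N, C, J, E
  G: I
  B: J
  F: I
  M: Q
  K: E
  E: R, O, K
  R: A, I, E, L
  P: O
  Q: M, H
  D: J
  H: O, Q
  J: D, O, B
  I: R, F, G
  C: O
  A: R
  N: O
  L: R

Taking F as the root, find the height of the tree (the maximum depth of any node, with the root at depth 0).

7

M sits deepest: F – I – R – E – O – H – Q – M — 7 edges from the root.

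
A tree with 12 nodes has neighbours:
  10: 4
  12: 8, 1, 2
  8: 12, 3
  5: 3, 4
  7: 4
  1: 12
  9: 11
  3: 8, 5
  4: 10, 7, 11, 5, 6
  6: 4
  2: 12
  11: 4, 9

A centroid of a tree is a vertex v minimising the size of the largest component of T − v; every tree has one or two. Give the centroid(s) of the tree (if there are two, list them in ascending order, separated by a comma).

If 4 is removed the pieces have sizes 6, 2, 1, 1, 1, all ≤ ⌊12/2⌋ = 6.
5 is adjacent to 4 and is also a centroid (the largest component after removing it is likewise 6).

4, 5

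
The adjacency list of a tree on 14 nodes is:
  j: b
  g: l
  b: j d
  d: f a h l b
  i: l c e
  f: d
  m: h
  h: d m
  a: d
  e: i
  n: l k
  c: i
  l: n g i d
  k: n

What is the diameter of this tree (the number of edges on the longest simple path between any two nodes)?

5

Starting from j, a farthest node is k at distance 5.
One longest path: j – b – d – l – n – k.
So the diameter is 5.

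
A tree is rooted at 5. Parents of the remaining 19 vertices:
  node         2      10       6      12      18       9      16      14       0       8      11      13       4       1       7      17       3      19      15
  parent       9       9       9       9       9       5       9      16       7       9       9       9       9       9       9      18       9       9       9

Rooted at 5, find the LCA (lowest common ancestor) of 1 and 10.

9

Path 1→root: 1 9 5; path 10→root: 10 9 5.
First common node: 9.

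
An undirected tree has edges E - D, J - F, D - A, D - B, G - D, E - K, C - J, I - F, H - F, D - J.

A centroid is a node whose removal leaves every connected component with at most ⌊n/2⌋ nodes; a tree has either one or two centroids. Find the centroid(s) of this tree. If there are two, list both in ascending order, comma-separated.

D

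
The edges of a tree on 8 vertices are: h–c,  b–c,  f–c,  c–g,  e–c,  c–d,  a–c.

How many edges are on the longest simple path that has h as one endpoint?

2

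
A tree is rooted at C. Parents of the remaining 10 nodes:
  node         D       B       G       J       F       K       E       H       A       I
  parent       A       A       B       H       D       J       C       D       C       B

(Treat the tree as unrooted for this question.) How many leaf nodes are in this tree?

Exactly 5 nodes have a single neighbour: E, F, G, I, K.

5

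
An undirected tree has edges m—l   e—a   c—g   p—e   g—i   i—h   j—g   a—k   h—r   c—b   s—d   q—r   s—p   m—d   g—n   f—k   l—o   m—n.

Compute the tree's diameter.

13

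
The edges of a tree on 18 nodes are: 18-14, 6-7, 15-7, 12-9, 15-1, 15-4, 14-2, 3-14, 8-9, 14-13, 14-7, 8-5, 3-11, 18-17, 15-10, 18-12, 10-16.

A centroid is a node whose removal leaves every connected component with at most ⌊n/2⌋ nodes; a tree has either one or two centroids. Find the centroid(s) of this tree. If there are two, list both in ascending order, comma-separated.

Delete 14: the remaining components have sizes 7, 6, 2, 1, 1. Max 7 ≤ 9, so 14 is a centroid.
Every other node leaves some component of size > 9, so the centroid is unique.

14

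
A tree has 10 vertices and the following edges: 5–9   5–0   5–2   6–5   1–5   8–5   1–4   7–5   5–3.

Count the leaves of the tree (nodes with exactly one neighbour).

Exactly 8 nodes have a single neighbour: 0, 2, 3, 4, 6, 7, 8, 9.

8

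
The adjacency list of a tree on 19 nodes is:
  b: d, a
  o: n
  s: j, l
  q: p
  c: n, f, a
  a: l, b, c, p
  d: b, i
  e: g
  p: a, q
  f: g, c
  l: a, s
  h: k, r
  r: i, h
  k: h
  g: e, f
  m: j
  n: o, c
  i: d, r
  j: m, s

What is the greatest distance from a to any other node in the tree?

Distances from a peak at 6, attained at k.
a–b–d–i–r–h–k

6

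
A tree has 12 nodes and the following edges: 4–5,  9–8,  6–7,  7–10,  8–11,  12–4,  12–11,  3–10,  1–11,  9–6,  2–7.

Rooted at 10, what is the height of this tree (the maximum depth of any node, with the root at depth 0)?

8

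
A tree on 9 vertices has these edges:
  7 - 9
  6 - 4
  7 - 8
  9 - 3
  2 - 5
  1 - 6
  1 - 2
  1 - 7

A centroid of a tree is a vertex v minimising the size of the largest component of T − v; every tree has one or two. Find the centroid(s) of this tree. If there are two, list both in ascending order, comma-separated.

1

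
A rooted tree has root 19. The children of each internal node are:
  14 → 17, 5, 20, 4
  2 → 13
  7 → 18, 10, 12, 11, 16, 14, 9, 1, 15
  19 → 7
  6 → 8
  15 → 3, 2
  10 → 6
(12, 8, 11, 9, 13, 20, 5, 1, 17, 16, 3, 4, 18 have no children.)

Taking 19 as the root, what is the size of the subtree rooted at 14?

Descendants of 14 (including itself): 14, 4, 20, 17, 5. That's 5.

5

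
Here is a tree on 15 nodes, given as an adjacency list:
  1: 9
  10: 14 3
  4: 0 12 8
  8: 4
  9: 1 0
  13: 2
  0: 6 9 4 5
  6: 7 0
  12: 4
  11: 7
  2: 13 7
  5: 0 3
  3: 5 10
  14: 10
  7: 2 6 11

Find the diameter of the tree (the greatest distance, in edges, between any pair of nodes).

8

A longest path is 14 - 10 - 3 - 5 - 0 - 6 - 7 - 2 - 13, with 8 edges.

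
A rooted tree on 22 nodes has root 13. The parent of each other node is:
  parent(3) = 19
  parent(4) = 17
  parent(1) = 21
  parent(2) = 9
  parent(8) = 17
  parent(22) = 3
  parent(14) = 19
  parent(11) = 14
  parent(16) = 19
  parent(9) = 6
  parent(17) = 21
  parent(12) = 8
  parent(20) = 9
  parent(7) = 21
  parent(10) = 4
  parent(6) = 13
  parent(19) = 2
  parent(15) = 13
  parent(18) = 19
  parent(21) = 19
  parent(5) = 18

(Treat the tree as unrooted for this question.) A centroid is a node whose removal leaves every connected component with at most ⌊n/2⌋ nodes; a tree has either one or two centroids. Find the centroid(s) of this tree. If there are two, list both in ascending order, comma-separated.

Delete 19: the remaining components have sizes 8, 6, 2, 2, 2, 1. Max 8 ≤ 11, so 19 is a centroid.
Every other node leaves some component of size > 11, so the centroid is unique.

19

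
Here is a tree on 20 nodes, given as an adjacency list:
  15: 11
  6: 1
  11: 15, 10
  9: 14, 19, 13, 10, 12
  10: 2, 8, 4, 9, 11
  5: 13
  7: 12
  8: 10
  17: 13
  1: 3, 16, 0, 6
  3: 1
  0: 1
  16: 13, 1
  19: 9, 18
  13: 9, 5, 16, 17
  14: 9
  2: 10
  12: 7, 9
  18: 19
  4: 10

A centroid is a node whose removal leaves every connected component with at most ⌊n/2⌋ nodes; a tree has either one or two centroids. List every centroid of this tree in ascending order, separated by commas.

Delete 9: the remaining components have sizes 8, 6, 2, 2, 1. Max 8 ≤ 10, so 9 is a centroid.
No neighbour of 9 does as well, so 9 is the unique centroid.

9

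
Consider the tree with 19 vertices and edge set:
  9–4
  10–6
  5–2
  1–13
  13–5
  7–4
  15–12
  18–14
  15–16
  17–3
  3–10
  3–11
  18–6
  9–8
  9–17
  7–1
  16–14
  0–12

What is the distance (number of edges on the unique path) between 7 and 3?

4

7 – 4 – 9 – 17 – 3: 4 edges.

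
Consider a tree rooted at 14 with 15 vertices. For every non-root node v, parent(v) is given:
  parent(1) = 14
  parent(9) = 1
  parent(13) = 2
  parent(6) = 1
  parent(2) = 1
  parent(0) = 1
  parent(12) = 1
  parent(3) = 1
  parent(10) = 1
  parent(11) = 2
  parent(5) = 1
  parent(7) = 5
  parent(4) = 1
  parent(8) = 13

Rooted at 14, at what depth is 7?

3

Path from 14 to 7: 14 → 1 → 5 → 7, which has 3 edges.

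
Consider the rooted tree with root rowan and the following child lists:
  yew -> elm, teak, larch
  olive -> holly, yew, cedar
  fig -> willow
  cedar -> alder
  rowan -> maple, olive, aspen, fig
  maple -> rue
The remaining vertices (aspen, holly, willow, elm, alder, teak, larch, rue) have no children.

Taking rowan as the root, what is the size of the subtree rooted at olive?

Descendants of olive (including itself): olive, yew, holly, cedar, teak, elm, larch, alder. That's 8.

8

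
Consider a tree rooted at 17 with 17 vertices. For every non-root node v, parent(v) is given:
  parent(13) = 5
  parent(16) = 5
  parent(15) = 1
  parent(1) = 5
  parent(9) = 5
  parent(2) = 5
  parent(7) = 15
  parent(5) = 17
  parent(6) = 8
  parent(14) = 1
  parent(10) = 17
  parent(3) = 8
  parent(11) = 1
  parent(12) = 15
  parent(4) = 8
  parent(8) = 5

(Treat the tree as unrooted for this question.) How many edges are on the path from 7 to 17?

4

The path is 7 - 15 - 1 - 5 - 17, which has 4 edges.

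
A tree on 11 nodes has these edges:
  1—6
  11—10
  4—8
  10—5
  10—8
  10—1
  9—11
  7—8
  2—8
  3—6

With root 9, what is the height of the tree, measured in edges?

3 sits deepest: 9 – 11 – 10 – 1 – 6 – 3 — 5 edges from the root.

5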